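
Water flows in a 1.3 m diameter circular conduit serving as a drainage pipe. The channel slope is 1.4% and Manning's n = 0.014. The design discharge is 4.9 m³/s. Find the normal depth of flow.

Manning's equation rearranged: A R^(2/3) = nQ / (1·√S) = 0.014 × 4.9 / (√0.014) = 0.5798.
Try y = 1.21 m: A R^(2/3) = 0.6747 — over.
Try y = 0.986 m: A R^(2/3) = 0.5796 — close enough.

y_n = 0.986 m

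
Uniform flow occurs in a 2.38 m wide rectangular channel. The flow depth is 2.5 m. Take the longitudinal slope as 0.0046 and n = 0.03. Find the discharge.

Q = 11.7 m³/s

Flow area A = b·y = 2.38 × 2.5 = 5.95 m². Wetted perimeter P = b + 2y = 2.38 + 2×2.5 = 7.38 m.
Hydraulic radius R = A/P = 5.95/7.38 = 0.8062 m.
Manning's equation: Q = (1/n) A R^(2/3) S^(1/2) = (1/0.03) × 5.95 × 0.8062^(2/3) × 0.0046^(1/2) = 11.7 m³/s.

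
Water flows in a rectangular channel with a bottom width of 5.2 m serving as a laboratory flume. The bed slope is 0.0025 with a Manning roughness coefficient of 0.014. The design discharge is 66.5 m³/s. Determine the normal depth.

y_n = 2.9 m

Manning's equation rearranged: A R^(2/3) = nQ / (1·√S) = 0.014 × 66.5 / (√0.0025) = 18.62.
At y = 3.71 m: A R^(2/3) = 25.6 — high.
At y = 2.9 m: A R^(2/3) = 18.61 — ≈ 18.62.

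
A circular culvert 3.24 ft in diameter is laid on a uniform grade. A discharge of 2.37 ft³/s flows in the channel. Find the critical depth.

At critical depth, Q² T / (g A³) = 1, i.e. A³/T = Q²/g = 2.37²/32.2 = 0.1744.
At y = 0.566 ft: A³/T = 0.3671 — high.
At y = 0.468 ft: A³/T = 0.1737 — close enough.

y_c = 0.468 ft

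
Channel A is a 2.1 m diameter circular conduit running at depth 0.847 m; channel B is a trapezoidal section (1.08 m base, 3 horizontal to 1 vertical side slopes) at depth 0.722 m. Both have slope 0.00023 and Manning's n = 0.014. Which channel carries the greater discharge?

channel B

Channel A: For a circular section of diameter D = 2.1 m at depth y = 0.847 m, the central angle is θ = 2 arccos(1 − 2y/D) = 2.752 rad. Then A = (D²/8)(θ − sin θ) = 1.308 m² and P = Dθ/2 = 2.89 m. Hydraulic radius R = A/P = 1.308/2.89 = 0.4526 m. Q_A = (1/0.014)·1.308·0.4526^(2/3)·√0.00023 = 0.8354 m³/s.
Channel B: With bottom width b = 1.08 m and side slope z = 3: A = (b + zy)y = (1.08 + 3×0.722)×0.722 = 2.344 m²; P = b + 2y√(1+z²) = 1.08 + 2×0.722×3.162 = 5.646 m. Hydraulic radius R = A/P = 2.344/5.646 = 0.4151 m. Q_B = (1/0.014)·2.344·0.4151^(2/3)·√0.00023 = 1.413 m³/s.
Q_A = 0.8354 m³/s vs Q_B = 1.413 m³/s, so channel B carries more.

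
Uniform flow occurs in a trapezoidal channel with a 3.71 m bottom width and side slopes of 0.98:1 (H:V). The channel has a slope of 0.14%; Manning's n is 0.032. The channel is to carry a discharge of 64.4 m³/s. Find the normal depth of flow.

y_n = 4.23 m

Manning's equation rearranged: A R^(2/3) = nQ / (1·√S) = 0.032 × 64.4 / (√0.0014) = 55.08.
Trying y = 3.03 m: A R^(2/3) = 28.37 — low.
Trying y = 4.7 m: A R^(2/3) = 68.43 — high.
Trying y = 4.23 m: A R^(2/3) = 55.11 — close enough.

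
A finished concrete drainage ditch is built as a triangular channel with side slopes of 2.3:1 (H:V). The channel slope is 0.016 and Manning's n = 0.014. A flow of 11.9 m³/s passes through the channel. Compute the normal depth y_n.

y_n = 0.986 m

Manning's equation rearranged: A R^(2/3) = nQ / (1·√S) = 0.014 × 11.9 / (√0.016) = 1.317.
At y = 1.25 m: A R^(2/3) = 2.48 — too large.
At y = 0.744 m: A R^(2/3) = 0.6216 — too small.
At y = 0.986 m: A R^(2/3) = 1.317 — ≈ 1.317.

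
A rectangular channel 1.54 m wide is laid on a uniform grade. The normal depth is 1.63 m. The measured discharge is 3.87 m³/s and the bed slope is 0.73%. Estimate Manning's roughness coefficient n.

Flow area A = b·y = 1.54 × 1.63 = 2.51 m². Wetted perimeter P = b + 2y = 1.54 + 2×1.63 = 4.8 m.
Hydraulic radius R = A/P = 2.51/4.8 = 0.523 m.
Rearranging Manning's equation: n = (1/Q) A R^(2/3) S^(1/2) = (1/3.87) × 2.51 × 0.523^(2/3) × √0.0073 = 0.036.

n = 0.036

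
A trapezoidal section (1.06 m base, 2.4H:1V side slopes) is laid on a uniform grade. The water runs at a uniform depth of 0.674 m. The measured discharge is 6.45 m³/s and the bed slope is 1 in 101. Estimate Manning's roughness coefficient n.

With bottom width b = 1.06 m and side slope z = 2.4: A = (b + zy)y = (1.06 + 2.4×0.674)×0.674 = 1.805 m²; P = b + 2y√(1+z²) = 1.06 + 2×0.674×2.6 = 4.565 m.
Hydraulic radius R = A/P = 1.805/4.565 = 0.3954 m.
Rearranging Manning's equation: n = (1/Q) A R^(2/3) S^(1/2) = (1/6.45) × 1.805 × 0.3954^(2/3) × √0.009901 = 0.015.

n = 0.015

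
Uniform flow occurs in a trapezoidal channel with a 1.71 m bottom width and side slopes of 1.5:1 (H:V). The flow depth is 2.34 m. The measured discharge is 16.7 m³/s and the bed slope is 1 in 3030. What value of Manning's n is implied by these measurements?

With bottom width b = 1.71 m and side slope z = 1.5: A = (b + zy)y = (1.71 + 1.5×2.34)×2.34 = 12.21 m²; P = b + 2y√(1+z²) = 1.71 + 2×2.34×1.803 = 10.15 m.
Hydraulic radius R = A/P = 12.21/10.15 = 1.204 m.
Rearranging Manning's equation: n = (1/Q) A R^(2/3) S^(1/2) = (1/16.7) × 12.21 × 1.204^(2/3) × √0.00033 = 0.015.

n = 0.015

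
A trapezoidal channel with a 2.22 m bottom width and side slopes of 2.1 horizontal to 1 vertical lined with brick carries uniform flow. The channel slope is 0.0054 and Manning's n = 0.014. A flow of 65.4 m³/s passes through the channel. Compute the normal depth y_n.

y_n = 1.91 m

Manning's equation rearranged: A R^(2/3) = nQ / (1·√S) = 0.014 × 65.4 / (√0.0054) = 12.46.
Trying y = 1.55 m: A R^(2/3) = 7.91 — low.
Trying y = 2.36 m: A R^(2/3) = 20 — high.
Trying y = 1.91 m: A R^(2/3) = 12.46 — matches.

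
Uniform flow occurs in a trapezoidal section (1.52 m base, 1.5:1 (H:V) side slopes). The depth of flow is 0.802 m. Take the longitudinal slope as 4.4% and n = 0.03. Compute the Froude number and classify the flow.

With bottom width b = 1.52 m and side slope z = 1.5: A = (b + zy)y = (1.52 + 1.5×0.802)×0.802 = 2.184 m²; P = b + 2y√(1+z²) = 1.52 + 2×0.802×1.803 = 4.412 m.
Hydraulic radius R = A/P = 2.184/4.412 = 0.495 m.
V = (1/n) R^(2/3) √S = (1/0.03) × 0.495^(2/3) × √0.044 = 4.375 m/s. Hydraulic depth D_h = A/T = 2.184/3.926 = 0.5563 m.
Froude number Fr = V/√(g·D_h) = 4.375/√(9.81×0.5563) = 1.87, which is greater than 1, so the flow is supercritical.

supercritical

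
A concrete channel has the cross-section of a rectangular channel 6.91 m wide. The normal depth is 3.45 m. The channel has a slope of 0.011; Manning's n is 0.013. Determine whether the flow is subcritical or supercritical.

Flow area A = b·y = 6.91 × 3.45 = 23.84 m². Wetted perimeter P = b + 2y = 6.91 + 2×3.45 = 13.81 m.
Hydraulic radius R = A/P = 23.84/13.81 = 1.726 m.
V = (1/n) R^(2/3) √S = (1/0.013) × 1.726^(2/3) × √0.011 = 11.61 m/s. Hydraulic depth D_h = A/T = 23.84/6.91 = 3.45 m.
Froude number Fr = V/√(g·D_h) = 11.61/√(9.81×3.45) = 2, which is greater than 1, so the flow is supercritical.

supercritical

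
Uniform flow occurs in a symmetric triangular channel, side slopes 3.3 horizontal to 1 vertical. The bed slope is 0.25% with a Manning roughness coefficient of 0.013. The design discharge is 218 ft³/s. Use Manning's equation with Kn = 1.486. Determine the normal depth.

y_n = 3.01 ft

Manning's equation rearranged: A R^(2/3) = nQ / (1.486·√S) = 0.013 × 218 / (1.486 × √0.0025) = 38.14.
Trying y = 3.34 ft: A R^(2/3) = 50.32 — too large.
Trying y = 2.09 ft: A R^(2/3) = 14.42 — too small.
Trying y = 3.01 ft: A R^(2/3) = 38.13 — close enough.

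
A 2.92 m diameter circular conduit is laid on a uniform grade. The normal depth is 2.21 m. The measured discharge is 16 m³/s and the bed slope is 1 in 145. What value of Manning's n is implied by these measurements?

For a circular section of diameter D = 2.92 m at depth y = 2.21 m, the central angle is θ = 2 arccos(1 − 2y/D) = 4.221 rad. Then A = (D²/8)(θ − sin θ) = 5.438 m² and P = Dθ/2 = 6.162 m.
Hydraulic radius R = A/P = 5.438/6.162 = 0.8825 m.
Rearranging Manning's equation: n = (1/Q) A R^(2/3) S^(1/2) = (1/16) × 5.438 × 0.8825^(2/3) × √0.006897 = 0.026.

n = 0.026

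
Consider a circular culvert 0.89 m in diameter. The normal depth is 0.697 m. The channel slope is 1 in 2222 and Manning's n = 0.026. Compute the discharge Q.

Q = 0.178 m³/s

For a circular section of diameter D = 0.89 m at depth y = 0.697 m, the central angle is θ = 2 arccos(1 − 2y/D) = 4.346 rad. Then A = (D²/8)(θ − sin θ) = 0.5227 m² and P = Dθ/2 = 1.934 m.
Hydraulic radius R = A/P = 0.5227/1.934 = 0.2703 m.
Manning's equation: Q = (1/n) A R^(2/3) S^(1/2) = (1/0.026) × 0.5227 × 0.2703^(2/3) × 0.00045^(1/2) = 0.178 m³/s.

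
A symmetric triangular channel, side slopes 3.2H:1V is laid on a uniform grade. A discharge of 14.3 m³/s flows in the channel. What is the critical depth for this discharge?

At critical depth, Q² T / (g A³) = 1, i.e. A³/T = Q²/g = 14.3²/9.81 = 20.85.
Try y = 0.982 m: A³/T = 4.675 — low.
Try y = 1.64 m: A³/T = 60.74 — high.
Try y = 1.32 m: A³/T = 20.52 — close enough.

y_c = 1.32 m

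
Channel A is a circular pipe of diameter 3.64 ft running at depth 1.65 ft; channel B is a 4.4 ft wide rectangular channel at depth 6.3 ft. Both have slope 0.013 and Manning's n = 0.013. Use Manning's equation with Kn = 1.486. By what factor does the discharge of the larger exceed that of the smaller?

9.31

Channel A: For a circular section of diameter D = 3.64 ft at depth y = 1.65 ft, the central angle is θ = 2 arccos(1 − 2y/D) = 2.955 rad. Then A = (D²/8)(θ − sin θ) = 4.585 ft² and P = Dθ/2 = 5.377 ft. Hydraulic radius R = A/P = 4.585/5.377 = 0.8527 ft. Q_A = (1.486/0.013)·4.585·0.8527^(2/3)·√0.013 = 53.74 ft³/s.
Channel B: Flow area A = b·y = 4.4 × 6.3 = 27.72 ft². Wetted perimeter P = b + 2y = 4.4 + 2×6.3 = 17 ft. Hydraulic radius R = A/P = 27.72/17 = 1.631 ft. Q_B = (1.486/0.013)·27.72·1.631^(2/3)·√0.013 = 500.5 ft³/s.
The larger discharge is 500.5 ft³/s and the smaller is 53.74 ft³/s; the ratio is 9.31.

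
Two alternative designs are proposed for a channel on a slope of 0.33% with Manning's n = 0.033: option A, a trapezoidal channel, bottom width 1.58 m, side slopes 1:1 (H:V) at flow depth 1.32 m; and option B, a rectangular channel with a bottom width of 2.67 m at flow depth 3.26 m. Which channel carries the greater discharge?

channel B

Channel A: With bottom width b = 1.58 m and side slope z = 1: A = (b + zy)y = (1.58 + 1×1.32)×1.32 = 3.828 m²; P = b + 2y√(1+z²) = 1.58 + 2×1.32×1.414 = 5.314 m. Hydraulic radius R = A/P = 3.828/5.314 = 0.7204 m. Q_A = (1/0.033)·3.828·0.7204^(2/3)·√0.0033 = 5.355 m³/s.
Channel B: Flow area A = b·y = 2.67 × 3.26 = 8.704 m². Wetted perimeter P = b + 2y = 2.67 + 2×3.26 = 9.19 m. Hydraulic radius R = A/P = 8.704/9.19 = 0.9471 m. Q_B = (1/0.033)·8.704·0.9471^(2/3)·√0.0033 = 14.61 m³/s.
Q_A = 5.355 m³/s vs Q_B = 14.61 m³/s, so channel B carries more.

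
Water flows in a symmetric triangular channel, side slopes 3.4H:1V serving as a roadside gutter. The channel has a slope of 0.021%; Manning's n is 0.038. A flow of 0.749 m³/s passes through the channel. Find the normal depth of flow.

y_n = 0.978 m

Manning's equation rearranged: A R^(2/3) = nQ / (1·√S) = 0.038 × 0.749 / (√0.00021) = 1.964.
Trying y = 1.17 m: A R^(2/3) = 3.167 — high.
Trying y = 0.861 m: A R^(2/3) = 1.398 — low.
Trying y = 0.978 m: A R^(2/3) = 1.963 — close enough.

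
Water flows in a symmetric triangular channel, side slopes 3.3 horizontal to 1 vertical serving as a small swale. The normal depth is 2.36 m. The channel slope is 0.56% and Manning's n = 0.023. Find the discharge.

For a triangular section with side slope z = 3.3: A = zy² = 3.3×2.36² = 18.38 m²; P = 2y√(1+z²) = 2×2.36×3.448 = 16.28 m.
Hydraulic radius R = A/P = 18.38/16.28 = 1.129 m.
Manning's equation: Q = (1/n) A R^(2/3) S^(1/2) = (1/0.023) × 18.38 × 1.129^(2/3) × 0.0056^(1/2) = 64.8 m³/s.

Q = 64.8 m³/s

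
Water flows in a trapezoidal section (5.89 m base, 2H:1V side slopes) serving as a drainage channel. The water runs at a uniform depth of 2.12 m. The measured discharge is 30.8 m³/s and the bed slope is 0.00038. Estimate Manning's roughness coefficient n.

With bottom width b = 5.89 m and side slope z = 2: A = (b + zy)y = (5.89 + 2×2.12)×2.12 = 21.48 m²; P = b + 2y√(1+z²) = 5.89 + 2×2.12×2.236 = 15.37 m.
Hydraulic radius R = A/P = 21.48/15.37 = 1.397 m.
Rearranging Manning's equation: n = (1/Q) A R^(2/3) S^(1/2) = (1/30.8) × 21.48 × 1.397^(2/3) × √0.00038 = 0.017.

n = 0.017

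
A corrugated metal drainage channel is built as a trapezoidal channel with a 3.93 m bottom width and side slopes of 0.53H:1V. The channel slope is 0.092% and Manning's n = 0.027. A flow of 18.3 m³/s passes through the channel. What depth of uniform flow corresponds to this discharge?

y_n = 2.51 m

Manning's equation rearranged: A R^(2/3) = nQ / (1·√S) = 0.027 × 18.3 / (√0.00092) = 16.29.
At y = 2.25 m: A R^(2/3) = 13.57 — too small.
At y = 2.75 m: A R^(2/3) = 19.06 — too large.
At y = 2.51 m: A R^(2/3) = 16.32 — close enough.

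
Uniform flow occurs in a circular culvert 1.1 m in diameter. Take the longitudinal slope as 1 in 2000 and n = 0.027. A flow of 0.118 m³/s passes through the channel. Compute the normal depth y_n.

y_n = 0.452 m

Manning's equation rearranged: A R^(2/3) = nQ / (1·√S) = 0.027 × 0.118 / (√0.0005) = 0.1425.
At y = 0.322 m: A R^(2/3) = 0.07504 — low.
At y = 0.553 m: A R^(2/3) = 0.2028 — high.
At y = 0.452 m: A R^(2/3) = 0.1422 — matches.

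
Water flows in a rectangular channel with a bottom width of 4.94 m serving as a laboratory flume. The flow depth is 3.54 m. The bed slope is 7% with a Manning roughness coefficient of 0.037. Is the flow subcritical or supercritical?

Flow area A = b·y = 4.94 × 3.54 = 17.49 m². Wetted perimeter P = b + 2y = 4.94 + 2×3.54 = 12.02 m.
Hydraulic radius R = A/P = 17.49/12.02 = 1.455 m.
V = (1/n) R^(2/3) √S = (1/0.037) × 1.455^(2/3) × √0.07 = 9.181 m/s. Hydraulic depth D_h = A/T = 17.49/4.94 = 3.54 m.
Froude number Fr = V/√(g·D_h) = 9.181/√(9.81×3.54) = 1.56, which is greater than 1, so the flow is supercritical.

supercritical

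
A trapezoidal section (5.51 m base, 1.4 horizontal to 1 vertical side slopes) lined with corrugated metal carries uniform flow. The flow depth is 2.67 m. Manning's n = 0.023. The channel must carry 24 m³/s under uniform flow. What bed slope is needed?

S = 0.00025

With bottom width b = 5.51 m and side slope z = 1.4: A = (b + zy)y = (5.51 + 1.4×2.67)×2.67 = 24.69 m²; P = b + 2y√(1+z²) = 5.51 + 2×2.67×1.72 = 14.7 m.
Hydraulic radius R = A/P = 24.69/14.7 = 1.68 m.
From Manning's equation, S = [nQ / (1 A R^(2/3))]² = [0.023 × 24 / (1 × 24.69 × 1.68^(2/3))]² = 0.00025.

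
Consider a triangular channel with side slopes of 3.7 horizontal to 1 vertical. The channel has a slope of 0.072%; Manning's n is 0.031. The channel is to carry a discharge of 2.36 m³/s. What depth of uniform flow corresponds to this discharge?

Manning's equation rearranged: A R^(2/3) = nQ / (1·√S) = 0.031 × 2.36 / (√0.00072) = 2.727.
Trying y = 1.32 m: A R^(2/3) = 4.774 — too large.
Trying y = 0.821 m: A R^(2/3) = 1.346 — too small.
Trying y = 1.07 m: A R^(2/3) = 2.727 — matches.

y_n = 1.07 m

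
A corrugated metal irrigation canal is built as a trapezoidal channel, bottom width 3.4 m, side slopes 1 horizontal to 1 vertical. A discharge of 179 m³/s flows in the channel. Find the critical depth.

At critical depth, Q² T / (g A³) = 1, i.e. A³/T = Q²/g = 179²/9.81 = 3266.
Try y = 3.42 m: A³/T = 1239 — too small.
Try y = 4.97 m: A³/T = 5396 — too large.
Try y = 4.38 m: A³/T = 3254 — ≈ 3266.

y_c = 4.38 m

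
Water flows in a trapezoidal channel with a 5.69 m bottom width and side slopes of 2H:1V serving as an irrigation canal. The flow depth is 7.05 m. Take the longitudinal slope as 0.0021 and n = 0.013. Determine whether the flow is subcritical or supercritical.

supercritical

With bottom width b = 5.69 m and side slope z = 2: A = (b + zy)y = (5.69 + 2×7.05)×7.05 = 139.5 m²; P = b + 2y√(1+z²) = 5.69 + 2×7.05×2.236 = 37.22 m.
Hydraulic radius R = A/P = 139.5/37.22 = 3.749 m.
V = (1/n) R^(2/3) √S = (1/0.013) × 3.749^(2/3) × √0.0021 = 8.506 m/s. Hydraulic depth D_h = A/T = 139.5/33.89 = 4.117 m.
Froude number Fr = V/√(g·D_h) = 8.506/√(9.81×4.117) = 1.34, which is greater than 1, so the flow is supercritical.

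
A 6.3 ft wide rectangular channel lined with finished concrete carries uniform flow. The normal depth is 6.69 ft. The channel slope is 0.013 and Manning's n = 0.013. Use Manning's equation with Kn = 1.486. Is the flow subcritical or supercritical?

supercritical

Flow area A = b·y = 6.3 × 6.69 = 42.15 ft². Wetted perimeter P = b + 2y = 6.3 + 2×6.69 = 19.68 ft.
Hydraulic radius R = A/P = 42.15/19.68 = 2.142 ft.
V = (1.486/n) R^(2/3) √S = (1.486/0.013) × 2.142^(2/3) × √0.013 = 21.65 ft/s. Hydraulic depth D_h = A/T = 42.15/6.3 = 6.69 ft.
Froude number Fr = V/√(g·D_h) = 21.65/√(32.2×6.69) = 1.48, which is greater than 1, so the flow is supercritical.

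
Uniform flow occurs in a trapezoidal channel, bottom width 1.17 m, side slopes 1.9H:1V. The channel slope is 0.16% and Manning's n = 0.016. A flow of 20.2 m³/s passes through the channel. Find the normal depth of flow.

Manning's equation rearranged: A R^(2/3) = nQ / (1·√S) = 0.016 × 20.2 / (√0.0016) = 8.08.
Try y = 2.23 m: A R^(2/3) = 13.02 — high.
Try y = 1.45 m: A R^(2/3) = 4.779 — low.
Try y = 1.82 m: A R^(2/3) = 8.068 — close enough.

y_n = 1.82 m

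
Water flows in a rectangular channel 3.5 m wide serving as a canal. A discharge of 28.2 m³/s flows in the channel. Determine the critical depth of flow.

For a rectangular channel, critical depth y_c = (q²/g)^(1/3) where q = Q/b = 28.2/3.5 = 8.057 m²/s.
So y_c = (8.057²/9.81)^(1/3) = 1.88 m.

y_c = 1.88 m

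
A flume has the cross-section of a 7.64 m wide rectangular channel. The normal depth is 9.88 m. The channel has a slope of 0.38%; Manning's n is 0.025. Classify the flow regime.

Flow area A = b·y = 7.64 × 9.88 = 75.48 m². Wetted perimeter P = b + 2y = 7.64 + 2×9.88 = 27.4 m.
Hydraulic radius R = A/P = 75.48/27.4 = 2.755 m.
V = (1/n) R^(2/3) √S = (1/0.025) × 2.755^(2/3) × √0.0038 = 4.846 m/s. Hydraulic depth D_h = A/T = 75.48/7.64 = 9.88 m.
Froude number Fr = V/√(g·D_h) = 4.846/√(9.81×9.88) = 0.492, which is less than 1, so the flow is subcritical.

subcritical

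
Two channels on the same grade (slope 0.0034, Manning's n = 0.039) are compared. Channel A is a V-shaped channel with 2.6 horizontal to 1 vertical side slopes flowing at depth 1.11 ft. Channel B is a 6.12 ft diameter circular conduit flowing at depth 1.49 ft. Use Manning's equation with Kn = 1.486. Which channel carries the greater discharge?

Channel A: For a triangular section with side slope z = 2.6: A = zy² = 2.6×1.11² = 3.203 ft²; P = 2y√(1+z²) = 2×1.11×2.786 = 6.184 ft. Hydraulic radius R = A/P = 3.203/6.184 = 0.518 ft. Q_A = (1.486/0.039)·3.203·0.518^(2/3)·√0.0034 = 4.591 ft³/s.
Channel B: For a circular section of diameter D = 6.12 ft at depth y = 1.49 ft, the central angle is θ = 2 arccos(1 − 2y/D) = 2.064 rad. Then A = (D²/8)(θ − sin θ) = 5.54 ft² and P = Dθ/2 = 6.316 ft. Hydraulic radius R = A/P = 5.54/6.316 = 0.8771 ft. Q_B = (1.486/0.039)·5.54·0.8771^(2/3)·√0.0034 = 11.28 ft³/s.
Q_A = 4.591 ft³/s vs Q_B = 11.28 ft³/s, so channel B carries more.

channel B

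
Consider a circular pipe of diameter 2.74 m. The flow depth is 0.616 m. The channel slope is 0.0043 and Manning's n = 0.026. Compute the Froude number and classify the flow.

For a circular section of diameter D = 2.74 m at depth y = 0.616 m, the central angle is θ = 2 arccos(1 − 2y/D) = 1.976 rad. Then A = (D²/8)(θ − sin θ) = 0.9919 m² and P = Dθ/2 = 2.707 m.
Hydraulic radius R = A/P = 0.9919/2.707 = 0.3664 m.
V = (1/n) R^(2/3) √S = (1/0.026) × 0.3664^(2/3) × √0.0043 = 1.291 m/s. Hydraulic depth D_h = A/T = 0.9919/2.288 = 0.4336 m.
Froude number Fr = V/√(g·D_h) = 1.291/√(9.81×0.4336) = 0.626, which is less than 1, so the flow is subcritical.

subcritical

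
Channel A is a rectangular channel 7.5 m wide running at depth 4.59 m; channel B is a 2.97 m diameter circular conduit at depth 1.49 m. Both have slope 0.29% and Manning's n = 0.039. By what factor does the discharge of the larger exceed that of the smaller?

Channel A: Flow area A = b·y = 7.5 × 4.59 = 34.42 m². Wetted perimeter P = b + 2y = 7.5 + 2×4.59 = 16.68 m. Hydraulic radius R = A/P = 34.42/16.68 = 2.064 m. Q_A = (1/0.039)·34.42·2.064^(2/3)·√0.0029 = 77.05 m³/s.
Channel B: For a circular section of diameter D = 2.97 m at depth y = 1.49 m, the central angle is θ = 2 arccos(1 − 2y/D) = 3.148 rad. Then A = (D²/8)(θ − sin θ) = 3.479 m² and P = Dθ/2 = 4.675 m. Hydraulic radius R = A/P = 3.479/4.675 = 0.7441 m. Q_B = (1/0.039)·3.479·0.7441^(2/3)·√0.0029 = 3.944 m³/s.
The larger discharge is 77.05 m³/s and the smaller is 3.944 m³/s; the ratio is 19.5.

19.5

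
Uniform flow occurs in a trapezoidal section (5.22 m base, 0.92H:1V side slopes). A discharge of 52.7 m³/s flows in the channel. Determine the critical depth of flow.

y_c = 1.94 m

At critical depth, Q² T / (g A³) = 1, i.e. A³/T = Q²/g = 52.7²/9.81 = 283.1.
Trying y = 2.15 m: A³/T = 403.9 — over.
Trying y = 1.61 m: A³/T = 153.5 — short.
Trying y = 1.94 m: A³/T = 285.5 — ≈ 283.1.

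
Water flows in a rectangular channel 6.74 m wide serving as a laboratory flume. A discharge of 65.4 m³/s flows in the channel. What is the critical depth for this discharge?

y_c = 2.13 m

For a rectangular channel, critical depth y_c = (q²/g)^(1/3) where q = Q/b = 65.4/6.74 = 9.703 m²/s.
So y_c = (9.703²/9.81)^(1/3) = 2.13 m.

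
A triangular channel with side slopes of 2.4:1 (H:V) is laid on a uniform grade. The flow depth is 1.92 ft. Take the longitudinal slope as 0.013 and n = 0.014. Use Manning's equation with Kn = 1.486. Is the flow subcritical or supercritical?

For a triangular section with side slope z = 2.4: A = zy² = 2.4×1.92² = 8.847 ft²; P = 2y√(1+z²) = 2×1.92×2.6 = 9.984 ft.
Hydraulic radius R = A/P = 8.847/9.984 = 0.8862 ft.
V = (1.486/n) R^(2/3) √S = (1.486/0.014) × 0.8862^(2/3) × √0.013 = 11.17 ft/s. Hydraulic depth D_h = A/T = 8.847/9.216 = 0.96 ft.
Froude number Fr = V/√(g·D_h) = 11.17/√(32.2×0.96) = 2.01, which is greater than 1, so the flow is supercritical.

supercritical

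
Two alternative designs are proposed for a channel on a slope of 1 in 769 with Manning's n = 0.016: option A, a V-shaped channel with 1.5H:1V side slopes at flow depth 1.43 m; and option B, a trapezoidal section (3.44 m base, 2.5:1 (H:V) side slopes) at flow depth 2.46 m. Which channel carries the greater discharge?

channel B

Channel A: For a triangular section with side slope z = 1.5: A = zy² = 1.5×1.43² = 3.067 m²; P = 2y√(1+z²) = 2×1.43×1.803 = 5.156 m. Hydraulic radius R = A/P = 3.067/5.156 = 0.5949 m. Q_A = (1/0.016)·3.067·0.5949^(2/3)·√0.0013 = 4.89 m³/s.
Channel B: With bottom width b = 3.44 m and side slope z = 2.5: A = (b + zy)y = (3.44 + 2.5×2.46)×2.46 = 23.59 m²; P = b + 2y√(1+z²) = 3.44 + 2×2.46×2.693 = 16.69 m. Hydraulic radius R = A/P = 23.59/16.69 = 1.414 m. Q_B = (1/0.016)·23.59·1.414^(2/3)·√0.0013 = 66.97 m³/s.
Q_A = 4.89 m³/s vs Q_B = 66.97 m³/s, so channel B carries more.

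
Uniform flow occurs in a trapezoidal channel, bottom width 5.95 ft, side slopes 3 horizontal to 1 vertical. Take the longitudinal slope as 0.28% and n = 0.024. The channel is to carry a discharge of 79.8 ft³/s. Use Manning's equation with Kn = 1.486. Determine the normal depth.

Manning's equation rearranged: A R^(2/3) = nQ / (1.486·√S) = 0.024 × 79.8 / (1.486 × √0.0028) = 24.36.
Trying y = 1.62 ft: A R^(2/3) = 18.45 — low.
Trying y = 1.86 ft: A R^(2/3) = 24.36 — matches.

y_n = 1.86 ft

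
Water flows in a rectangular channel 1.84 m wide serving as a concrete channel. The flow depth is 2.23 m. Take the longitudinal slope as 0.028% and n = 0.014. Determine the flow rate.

Q = 3.68 m³/s

Flow area A = b·y = 1.84 × 2.23 = 4.103 m². Wetted perimeter P = b + 2y = 1.84 + 2×2.23 = 6.3 m.
Hydraulic radius R = A/P = 4.103/6.3 = 0.6513 m.
Manning's equation: Q = (1/n) A R^(2/3) S^(1/2) = (1/0.014) × 4.103 × 0.6513^(2/3) × 0.00028^(1/2) = 3.68 m³/s.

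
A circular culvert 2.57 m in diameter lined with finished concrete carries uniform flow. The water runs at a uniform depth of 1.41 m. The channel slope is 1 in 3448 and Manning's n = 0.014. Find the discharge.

Q = 2.74 m³/s

For a circular section of diameter D = 2.57 m at depth y = 1.41 m, the central angle is θ = 2 arccos(1 − 2y/D) = 3.336 rad. Then A = (D²/8)(θ − sin θ) = 2.914 m² and P = Dθ/2 = 4.287 m.
Hydraulic radius R = A/P = 2.914/4.287 = 0.6798 m.
Manning's equation: Q = (1/n) A R^(2/3) S^(1/2) = (1/0.014) × 2.914 × 0.6798^(2/3) × 0.00029^(1/2) = 2.74 m³/s.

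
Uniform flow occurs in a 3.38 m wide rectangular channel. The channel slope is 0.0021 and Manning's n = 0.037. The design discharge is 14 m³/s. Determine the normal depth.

y_n = 3.14 m

Manning's equation rearranged: A R^(2/3) = nQ / (1·√S) = 0.037 × 14 / (√0.0021) = 11.3.
Try y = 3.74 m: A R^(2/3) = 13.99 — too large.
Try y = 2.57 m: A R^(2/3) = 8.799 — too small.
Try y = 3.14 m: A R^(2/3) = 11.3 — ≈ 11.3.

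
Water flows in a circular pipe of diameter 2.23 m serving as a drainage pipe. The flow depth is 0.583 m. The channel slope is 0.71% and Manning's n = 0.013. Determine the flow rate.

Q = 2.57 m³/s

For a circular section of diameter D = 2.23 m at depth y = 0.583 m, the central angle is θ = 2 arccos(1 − 2y/D) = 2.147 rad. Then A = (D²/8)(θ − sin θ) = 0.8132 m² and P = Dθ/2 = 2.394 m.
Hydraulic radius R = A/P = 0.8132/2.394 = 0.3397 m.
Manning's equation: Q = (1/n) A R^(2/3) S^(1/2) = (1/0.013) × 0.8132 × 0.3397^(2/3) × 0.0071^(1/2) = 2.57 m³/s.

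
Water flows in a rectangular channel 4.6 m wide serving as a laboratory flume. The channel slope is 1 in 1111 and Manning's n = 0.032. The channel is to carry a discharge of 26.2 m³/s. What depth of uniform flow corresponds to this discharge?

y_n = 4.57 m

Manning's equation rearranged: A R^(2/3) = nQ / (1·√S) = 0.032 × 26.2 / (√0.0009001) = 27.95.
At y = 3.79 m: A R^(2/3) = 22.14 — low.
At y = 5.79 m: A R^(2/3) = 37.13 — high.
At y = 4.57 m: A R^(2/3) = 27.91 — ≈ 27.95.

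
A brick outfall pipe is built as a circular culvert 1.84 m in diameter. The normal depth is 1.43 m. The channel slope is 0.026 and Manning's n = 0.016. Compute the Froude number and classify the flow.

supercritical

For a circular section of diameter D = 1.84 m at depth y = 1.43 m, the central angle is θ = 2 arccos(1 − 2y/D) = 4.317 rad. Then A = (D²/8)(θ − sin θ) = 2.217 m² and P = Dθ/2 = 3.971 m.
Hydraulic radius R = A/P = 2.217/3.971 = 0.5583 m.
V = (1/n) R^(2/3) √S = (1/0.016) × 0.5583^(2/3) × √0.026 = 6.833 m/s. Hydraulic depth D_h = A/T = 2.217/1.531 = 1.448 m.
Froude number Fr = V/√(g·D_h) = 6.833/√(9.81×1.448) = 1.81, which is greater than 1, so the flow is supercritical.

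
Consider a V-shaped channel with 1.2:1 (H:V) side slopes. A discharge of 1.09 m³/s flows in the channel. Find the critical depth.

y_c = 0.7 m

At critical depth, Q² T / (g A³) = 1, i.e. A³/T = Q²/g = 1.09²/9.81 = 0.1211.
Trying y = 0.894 m: A³/T = 0.4112 — over.
Trying y = 0.7 m: A³/T = 0.121 — close enough.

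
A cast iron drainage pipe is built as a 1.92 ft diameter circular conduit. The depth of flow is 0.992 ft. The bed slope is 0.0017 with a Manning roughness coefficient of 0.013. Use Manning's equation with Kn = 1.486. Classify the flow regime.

For a circular section of diameter D = 1.92 ft at depth y = 0.992 ft, the central angle is θ = 2 arccos(1 − 2y/D) = 3.208 rad. Then A = (D²/8)(θ − sin θ) = 1.509 ft² and P = Dθ/2 = 3.08 ft.
Hydraulic radius R = A/P = 1.509/3.08 = 0.49 ft.
V = (1.486/n) R^(2/3) √S = (1.486/0.013) × 0.49^(2/3) × √0.0017 = 2.929 ft/s. Hydraulic depth D_h = A/T = 1.509/1.919 = 0.7864 ft.
Froude number Fr = V/√(g·D_h) = 2.929/√(32.2×0.7864) = 0.582, which is less than 1, so the flow is subcritical.

subcritical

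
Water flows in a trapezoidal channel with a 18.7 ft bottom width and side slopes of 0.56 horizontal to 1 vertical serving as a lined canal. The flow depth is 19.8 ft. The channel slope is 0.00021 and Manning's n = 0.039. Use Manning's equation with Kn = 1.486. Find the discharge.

Q = 1430 ft³/s

With bottom width b = 18.7 ft and side slope z = 0.56: A = (b + zy)y = (18.7 + 0.56×19.8)×19.8 = 589.8 ft²; P = b + 2y√(1+z²) = 18.7 + 2×19.8×1.146 = 64.09 ft.
Hydraulic radius R = A/P = 589.8/64.09 = 9.203 ft.
Manning's equation: Q = (1.486/n) A R^(2/3) S^(1/2) = (1.486/0.039) × 589.8 × 9.203^(2/3) × 0.00021^(1/2) = 1430 ft³/s.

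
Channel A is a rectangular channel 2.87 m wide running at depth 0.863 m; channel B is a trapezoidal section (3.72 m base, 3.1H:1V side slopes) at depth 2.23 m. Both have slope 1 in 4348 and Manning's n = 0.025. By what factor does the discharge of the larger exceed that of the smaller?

Channel A: Flow area A = b·y = 2.87 × 0.863 = 2.477 m². Wetted perimeter P = b + 2y = 2.87 + 2×0.863 = 4.596 m. Hydraulic radius R = A/P = 2.477/4.596 = 0.5389 m. Q_A = (1/0.025)·2.477·0.5389^(2/3)·√0.00023 = 0.995 m³/s.
Channel B: With bottom width b = 3.72 m and side slope z = 3.1: A = (b + zy)y = (3.72 + 3.1×2.23)×2.23 = 23.71 m²; P = b + 2y√(1+z²) = 3.72 + 2×2.23×3.257 = 18.25 m. Hydraulic radius R = A/P = 23.71/18.25 = 1.299 m. Q_B = (1/0.025)·23.71·1.299^(2/3)·√0.00023 = 17.13 m³/s.
The larger discharge is 17.13 m³/s and the smaller is 0.995 m³/s; the ratio is 17.2.

17.2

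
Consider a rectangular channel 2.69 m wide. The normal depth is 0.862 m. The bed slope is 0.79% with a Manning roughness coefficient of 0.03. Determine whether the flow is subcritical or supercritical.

subcritical

Flow area A = b·y = 2.69 × 0.862 = 2.319 m². Wetted perimeter P = b + 2y = 2.69 + 2×0.862 = 4.414 m.
Hydraulic radius R = A/P = 2.319/4.414 = 0.5253 m.
V = (1/n) R^(2/3) √S = (1/0.03) × 0.5253^(2/3) × √0.0079 = 1.929 m/s. Hydraulic depth D_h = A/T = 2.319/2.69 = 0.862 m.
Froude number Fr = V/√(g·D_h) = 1.929/√(9.81×0.862) = 0.663, which is less than 1, so the flow is subcritical.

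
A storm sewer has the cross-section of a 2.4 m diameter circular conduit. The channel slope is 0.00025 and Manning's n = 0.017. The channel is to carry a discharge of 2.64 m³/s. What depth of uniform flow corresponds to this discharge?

Manning's equation rearranged: A R^(2/3) = nQ / (1·√S) = 0.017 × 2.64 / (√0.00025) = 2.838.
Try y = 2.14 m: A R^(2/3) = 3.416 — too large.
Try y = 1.51 m: A R^(2/3) = 2.322 — too small.
Try y = 1.75 m: A R^(2/3) = 2.837 — close enough.

y_n = 1.75 m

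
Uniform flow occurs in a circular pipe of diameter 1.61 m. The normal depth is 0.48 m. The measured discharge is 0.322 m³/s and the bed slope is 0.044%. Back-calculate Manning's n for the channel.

n = 0.014

For a circular section of diameter D = 1.61 m at depth y = 0.48 m, the central angle is θ = 2 arccos(1 − 2y/D) = 2.31 rad. Then A = (D²/8)(θ − sin θ) = 0.5092 m² and P = Dθ/2 = 1.86 m.
Hydraulic radius R = A/P = 0.5092/1.86 = 0.2738 m.
Rearranging Manning's equation: n = (1/Q) A R^(2/3) S^(1/2) = (1/0.322) × 0.5092 × 0.2738^(2/3) × √0.00044 = 0.014.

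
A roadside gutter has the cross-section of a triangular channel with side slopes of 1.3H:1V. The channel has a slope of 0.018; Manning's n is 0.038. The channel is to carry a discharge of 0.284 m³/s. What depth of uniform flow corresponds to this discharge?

y_n = 0.444 m

Manning's equation rearranged: A R^(2/3) = nQ / (1·√S) = 0.038 × 0.284 / (√0.018) = 0.08044.
At y = 0.328 m: A R^(2/3) = 0.03589 — short.
At y = 0.52 m: A R^(2/3) = 0.1226 — over.
At y = 0.444 m: A R^(2/3) = 0.08047 — matches.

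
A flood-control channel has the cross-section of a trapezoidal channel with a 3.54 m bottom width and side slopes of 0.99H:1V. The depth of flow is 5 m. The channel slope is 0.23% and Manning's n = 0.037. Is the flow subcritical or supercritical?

With bottom width b = 3.54 m and side slope z = 0.99: A = (b + zy)y = (3.54 + 0.99×5)×5 = 42.45 m²; P = b + 2y√(1+z²) = 3.54 + 2×5×1.407 = 17.61 m.
Hydraulic radius R = A/P = 42.45/17.61 = 2.41 m.
V = (1/n) R^(2/3) √S = (1/0.037) × 2.41^(2/3) × √0.0023 = 2.33 m/s. Hydraulic depth D_h = A/T = 42.45/13.44 = 3.158 m.
Froude number Fr = V/√(g·D_h) = 2.33/√(9.81×3.158) = 0.419, which is less than 1, so the flow is subcritical.

subcritical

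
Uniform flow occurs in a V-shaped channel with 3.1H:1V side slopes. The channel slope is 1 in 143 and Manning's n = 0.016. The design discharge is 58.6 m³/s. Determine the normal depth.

Manning's equation rearranged: A R^(2/3) = nQ / (1·√S) = 0.016 × 58.6 / (√0.006993) = 11.21.
At y = 2.19 m: A R^(2/3) = 15.28 — over.
At y = 1.38 m: A R^(2/3) = 4.46 — short.
At y = 1.95 m: A R^(2/3) = 11.21 — close enough.

y_n = 1.95 m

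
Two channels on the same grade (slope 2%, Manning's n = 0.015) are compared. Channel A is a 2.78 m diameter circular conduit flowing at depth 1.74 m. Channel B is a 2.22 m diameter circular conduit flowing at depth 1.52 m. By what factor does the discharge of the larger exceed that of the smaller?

1.6

Channel A: For a circular section of diameter D = 2.78 m at depth y = 1.74 m, the central angle is θ = 2 arccos(1 − 2y/D) = 3.651 rad. Then A = (D²/8)(θ − sin θ) = 3.998 m² and P = Dθ/2 = 5.074 m. Hydraulic radius R = A/P = 3.998/5.074 = 0.7878 m. Q_A = (1/0.015)·3.998·0.7878^(2/3)·√0.02 = 32.15 m³/s.
Channel B: For a circular section of diameter D = 2.22 m at depth y = 1.52 m, the central angle is θ = 2 arccos(1 − 2y/D) = 3.898 rad. Then A = (D²/8)(θ − sin θ) = 2.824 m² and P = Dθ/2 = 4.327 m. Hydraulic radius R = A/P = 2.824/4.327 = 0.6527 m. Q_B = (1/0.015)·2.824·0.6527^(2/3)·√0.02 = 20.04 m³/s.
The larger discharge is 32.15 m³/s and the smaller is 20.04 m³/s; the ratio is 1.6.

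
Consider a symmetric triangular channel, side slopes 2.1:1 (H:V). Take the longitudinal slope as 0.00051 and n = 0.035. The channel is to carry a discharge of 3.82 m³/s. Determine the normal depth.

Manning's equation rearranged: A R^(2/3) = nQ / (1·√S) = 0.035 × 3.82 / (√0.00051) = 5.92.
At y = 2.11 m: A R^(2/3) = 9.051 — high.
At y = 1.8 m: A R^(2/3) = 5.925 — close enough.

y_n = 1.8 m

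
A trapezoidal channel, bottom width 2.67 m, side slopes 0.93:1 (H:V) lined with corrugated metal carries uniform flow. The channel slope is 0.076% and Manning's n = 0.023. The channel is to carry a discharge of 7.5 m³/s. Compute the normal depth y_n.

y_n = 1.58 m

Manning's equation rearranged: A R^(2/3) = nQ / (1·√S) = 0.023 × 7.5 / (√0.00076) = 6.257.
Trying y = 1.32 m: A R^(2/3) = 4.507 — short.
Trying y = 1.72 m: A R^(2/3) = 7.328 — over.
Trying y = 1.58 m: A R^(2/3) = 6.259 — close enough.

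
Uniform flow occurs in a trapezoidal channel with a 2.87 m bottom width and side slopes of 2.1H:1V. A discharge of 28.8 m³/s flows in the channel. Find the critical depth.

At critical depth, Q² T / (g A³) = 1, i.e. A³/T = Q²/g = 28.8²/9.81 = 84.55.
Trying y = 1.04 m: A³/T = 20.06 — low.
Trying y = 1.7 m: A³/T = 131.1 — high.
Trying y = 1.52 m: A³/T = 84.54 — ≈ 84.55.

y_c = 1.52 m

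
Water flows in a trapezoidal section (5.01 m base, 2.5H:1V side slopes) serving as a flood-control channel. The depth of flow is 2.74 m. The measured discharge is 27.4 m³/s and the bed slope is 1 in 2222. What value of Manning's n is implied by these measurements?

With bottom width b = 5.01 m and side slope z = 2.5: A = (b + zy)y = (5.01 + 2.5×2.74)×2.74 = 32.5 m²; P = b + 2y√(1+z²) = 5.01 + 2×2.74×2.693 = 19.77 m.
Hydraulic radius R = A/P = 32.5/19.77 = 1.644 m.
Rearranging Manning's equation: n = (1/Q) A R^(2/3) S^(1/2) = (1/27.4) × 32.5 × 1.644^(2/3) × √0.00045 = 0.035.

n = 0.035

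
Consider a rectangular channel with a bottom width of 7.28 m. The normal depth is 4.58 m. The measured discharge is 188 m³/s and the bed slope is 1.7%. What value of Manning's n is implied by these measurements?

Flow area A = b·y = 7.28 × 4.58 = 33.34 m². Wetted perimeter P = b + 2y = 7.28 + 2×4.58 = 16.44 m.
Hydraulic radius R = A/P = 33.34/16.44 = 2.028 m.
Rearranging Manning's equation: n = (1/Q) A R^(2/3) S^(1/2) = (1/188) × 33.34 × 2.028^(2/3) × √0.017 = 0.0371.

n = 0.0371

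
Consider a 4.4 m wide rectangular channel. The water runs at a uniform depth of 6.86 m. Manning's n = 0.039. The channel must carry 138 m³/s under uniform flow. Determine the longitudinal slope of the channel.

S = 0.0161

Flow area A = b·y = 4.4 × 6.86 = 30.18 m². Wetted perimeter P = b + 2y = 4.4 + 2×6.86 = 18.12 m.
Hydraulic radius R = A/P = 30.18/18.12 = 1.666 m.
From Manning's equation, S = [nQ / (1 A R^(2/3))]² = [0.039 × 138 / (1 × 30.18 × 1.666^(2/3))]² = 0.0161.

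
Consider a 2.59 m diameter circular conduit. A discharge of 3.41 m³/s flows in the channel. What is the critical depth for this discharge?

y_c = 0.814 m

At critical depth, Q² T / (g A³) = 1, i.e. A³/T = Q²/g = 3.41²/9.81 = 1.185.
Try y = 0.881 m: A³/T = 1.609 — too large.
Try y = 0.667 m: A³/T = 0.5469 — too small.
Try y = 0.814 m: A³/T = 1.185 — close enough.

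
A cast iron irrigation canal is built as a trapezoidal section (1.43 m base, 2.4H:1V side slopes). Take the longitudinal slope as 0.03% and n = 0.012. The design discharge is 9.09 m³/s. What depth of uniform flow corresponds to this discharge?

y_n = 1.47 m

Manning's equation rearranged: A R^(2/3) = nQ / (1·√S) = 0.012 × 9.09 / (√0.0003) = 6.298.
Trying y = 1.85 m: A R^(2/3) = 10.73 — high.
Trying y = 1.47 m: A R^(2/3) = 6.298 — ≈ 6.298.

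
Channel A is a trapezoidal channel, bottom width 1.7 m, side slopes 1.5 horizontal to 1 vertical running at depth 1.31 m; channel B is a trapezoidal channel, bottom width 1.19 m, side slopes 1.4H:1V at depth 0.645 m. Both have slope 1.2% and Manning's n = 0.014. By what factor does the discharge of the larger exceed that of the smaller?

5.43

Channel A: With bottom width b = 1.7 m and side slope z = 1.5: A = (b + zy)y = (1.7 + 1.5×1.31)×1.31 = 4.801 m²; P = b + 2y√(1+z²) = 1.7 + 2×1.31×1.803 = 6.423 m. Hydraulic radius R = A/P = 4.801/6.423 = 0.7475 m. Q_A = (1/0.014)·4.801·0.7475^(2/3)·√0.012 = 30.94 m³/s.
Channel B: With bottom width b = 1.19 m and side slope z = 1.4: A = (b + zy)y = (1.19 + 1.4×0.645)×0.645 = 1.35 m²; P = b + 2y√(1+z²) = 1.19 + 2×0.645×1.72 = 3.409 m. Hydraulic radius R = A/P = 1.35/3.409 = 0.396 m. Q_B = (1/0.014)·1.35·0.396^(2/3)·√0.012 = 5.696 m³/s.
The larger discharge is 30.94 m³/s and the smaller is 5.696 m³/s; the ratio is 5.43.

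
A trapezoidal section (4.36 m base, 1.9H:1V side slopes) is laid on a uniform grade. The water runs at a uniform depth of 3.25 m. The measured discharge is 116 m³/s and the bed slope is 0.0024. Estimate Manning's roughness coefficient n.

n = 0.0219

With bottom width b = 4.36 m and side slope z = 1.9: A = (b + zy)y = (4.36 + 1.9×3.25)×3.25 = 34.24 m²; P = b + 2y√(1+z²) = 4.36 + 2×3.25×2.147 = 18.32 m.
Hydraulic radius R = A/P = 34.24/18.32 = 1.869 m.
Rearranging Manning's equation: n = (1/Q) A R^(2/3) S^(1/2) = (1/116) × 34.24 × 1.869^(2/3) × √0.0024 = 0.0219.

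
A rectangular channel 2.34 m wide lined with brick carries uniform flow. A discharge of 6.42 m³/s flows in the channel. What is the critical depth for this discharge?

y_c = 0.915 m

For a rectangular channel, critical depth y_c = (q²/g)^(1/3) where q = Q/b = 6.42/2.34 = 2.744 m²/s.
So y_c = (2.744²/9.81)^(1/3) = 0.915 m.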